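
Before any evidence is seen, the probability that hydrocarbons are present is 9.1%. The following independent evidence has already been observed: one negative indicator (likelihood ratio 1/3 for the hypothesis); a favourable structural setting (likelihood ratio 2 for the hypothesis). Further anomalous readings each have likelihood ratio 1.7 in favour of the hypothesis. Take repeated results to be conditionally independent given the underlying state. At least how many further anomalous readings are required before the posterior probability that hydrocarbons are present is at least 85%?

9

Prior odds = 0.091/0.909 = 91/909.
Combined Bayes factor of the evidence already in hand = (1/3) × 2 = 2/3.
Odds after that evidence = (91/909) × 2/3 = 182/2727.
Target odds = 0.85/0.15 = 17/3.
Need 1.7ⁿ ≥ 17/3 ÷ (182/2727) = 15453/182.
1.7⁸ ≈69.7576 falls short of 15453/182 but 1.7⁹ ≈118.588 reaches it, so n = 9.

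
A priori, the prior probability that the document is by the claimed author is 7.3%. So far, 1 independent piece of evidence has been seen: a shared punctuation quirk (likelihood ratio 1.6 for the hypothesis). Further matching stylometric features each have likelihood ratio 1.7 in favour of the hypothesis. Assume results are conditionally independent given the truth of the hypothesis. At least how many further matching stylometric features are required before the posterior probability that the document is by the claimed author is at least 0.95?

10

Prior odds = 0.073/0.927 = 73/927.
Bayes factor of the evidence already in hand = 1.6.
Odds after that evidence = (73/927) × 1.6 = 584/4635.
Target odds = 0.95/0.05 = 19.
Need 1.7ⁿ ≥ 19 ÷ (584/4635) = 88065/584.
1.7⁹ ≈118.588 falls short of 88065/584 but 1.7¹⁰ ≈201.599 reaches it, so n = 10.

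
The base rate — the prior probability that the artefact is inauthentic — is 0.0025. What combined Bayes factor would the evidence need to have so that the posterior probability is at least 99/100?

39501

Prior odds = 0.0025/0.9975 = 1/399.
Target odds = 0.99/0.01 = 99.
Required Bayes factor = 99 ÷ (1/399) = 39501.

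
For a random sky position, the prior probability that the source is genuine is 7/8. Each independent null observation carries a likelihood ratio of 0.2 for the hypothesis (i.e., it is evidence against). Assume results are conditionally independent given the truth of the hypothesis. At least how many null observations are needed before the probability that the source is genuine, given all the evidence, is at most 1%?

Prior odds: 0.875 ÷ 0.125 = 7.
Likelihood ratio per null observation = 0.2.
Target odds: 0.01 ÷ 0.99 = 1/99.
Require 0.2ⁿ ≤ 1/99 ÷ 7 = 1/693.
0.2⁴ = 0.0016 is still above 1/693 but 0.2⁵ = 0.00032 is at or below it, so n = 5.

5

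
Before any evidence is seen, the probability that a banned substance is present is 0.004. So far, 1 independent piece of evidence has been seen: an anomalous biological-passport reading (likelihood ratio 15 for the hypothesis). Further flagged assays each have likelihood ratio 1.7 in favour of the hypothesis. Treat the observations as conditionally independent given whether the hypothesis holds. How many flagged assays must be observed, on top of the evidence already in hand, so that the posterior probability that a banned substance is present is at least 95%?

11

Prior odds = 0.004/0.996 = 1/249.
Bayes factor of the evidence already in hand = 15.
Odds after that evidence = (1/249) × 15 = 5/83.
Target odds = 0.95/0.05 = 19.
Need 1.7ⁿ ≥ 19 ÷ (5/83) = 315.4.
1.7¹⁰ ≈201.599 falls short of 315.4 but 1.7¹¹ ≈342.719 reaches it, so n = 11.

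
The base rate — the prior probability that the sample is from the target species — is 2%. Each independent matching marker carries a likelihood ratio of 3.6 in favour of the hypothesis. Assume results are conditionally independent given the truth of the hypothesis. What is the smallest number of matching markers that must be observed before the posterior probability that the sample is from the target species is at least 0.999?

Prior odds: 0.02 ÷ 0.98 = 1/49.
Likelihood ratio per matching marker = 3.6.
Target posterior odds = 0.999/0.001 = 999.
Need (1/49) × 3.6ⁿ ≥ 999, i.e. 3.6ⁿ ≥ 48951.
3.6⁸ ≈28211.1 falls short of 48951 but 3.6⁹ ≈101560 reaches it, so n = 9.

9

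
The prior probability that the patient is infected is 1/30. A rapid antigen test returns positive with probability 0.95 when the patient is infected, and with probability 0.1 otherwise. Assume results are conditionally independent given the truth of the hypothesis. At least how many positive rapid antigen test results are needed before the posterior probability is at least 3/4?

Prior odds: (1/30) ÷ (29/30) = 1/29.
Likelihood ratio of a positive result = 0.95/0.1 = 9.5.
Target posterior odds = 0.75/0.25 = 3.
Require 9.5ⁿ ≥ 3 ÷ (1/29) = 87.
9.5¹ = 9.5 falls short of 87 but 9.5² = 90.25 reaches it, so n = 2.

2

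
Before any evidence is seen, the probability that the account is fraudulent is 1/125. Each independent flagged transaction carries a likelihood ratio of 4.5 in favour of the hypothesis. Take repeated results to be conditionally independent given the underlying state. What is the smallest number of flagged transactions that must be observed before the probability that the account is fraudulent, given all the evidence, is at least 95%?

Prior odds = 0.008/0.992 = 1/124.
Likelihood ratio per flagged transaction = 4.5.
Target odds: 0.95 ÷ 0.05 = 19.
Need (1/124) × 4.5ⁿ ≥ 19, i.e. 4.5ⁿ ≥ 2356.
4.5⁵ = 1845.28125 falls short of 2356 but 4.5⁶ = 8303.765625 reaches it, so n = 6.

6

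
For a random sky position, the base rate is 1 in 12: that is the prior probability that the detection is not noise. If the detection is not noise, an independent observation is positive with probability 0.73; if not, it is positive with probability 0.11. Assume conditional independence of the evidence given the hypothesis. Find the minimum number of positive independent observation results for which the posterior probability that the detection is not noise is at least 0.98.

4

Prior odds: (1/12) ÷ (11/12) = 1/11.
Likelihood ratio of a positive = 0.73/0.11 = 73/11.
Target posterior odds = 0.98/0.02 = 49.
Need (1/11) × (73/11)ⁿ ≥ 49, i.e. (73/11)ⁿ ≥ 539.
(73/11)³ = 389017/1331 falls short of 539 but (73/11)⁴ = 28398241/14641 reaches it, so n = 4.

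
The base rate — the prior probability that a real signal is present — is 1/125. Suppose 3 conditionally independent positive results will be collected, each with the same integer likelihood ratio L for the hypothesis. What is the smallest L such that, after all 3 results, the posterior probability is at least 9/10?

11

Prior odds = 0.008/0.992 = 1/124.
Target odds = 0.9/0.1 = 9.
Need L³ ≥ 9 ÷ (1/124) = 1116.
10³ = 1000 < 1116 ≤ 1331 = 11³, so L = 11.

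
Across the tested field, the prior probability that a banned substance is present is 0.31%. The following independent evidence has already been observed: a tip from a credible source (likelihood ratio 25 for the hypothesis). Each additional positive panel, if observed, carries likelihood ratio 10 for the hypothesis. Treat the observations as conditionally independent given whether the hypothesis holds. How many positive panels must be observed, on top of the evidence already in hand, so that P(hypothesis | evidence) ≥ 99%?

Prior odds = 0.0031/0.9969 = 31/9969.
Bayes factor of the evidence already in hand = 25.
Odds after that evidence = (31/9969) × 25 = 775/9969.
Target odds = 0.99/0.01 = 99.
Need 10ⁿ ≥ 99 ÷ (775/9969) = 986931/775.
10³ = 1000 falls short of 986931/775 but 10⁴ = 10000 reaches it, so n = 4.

4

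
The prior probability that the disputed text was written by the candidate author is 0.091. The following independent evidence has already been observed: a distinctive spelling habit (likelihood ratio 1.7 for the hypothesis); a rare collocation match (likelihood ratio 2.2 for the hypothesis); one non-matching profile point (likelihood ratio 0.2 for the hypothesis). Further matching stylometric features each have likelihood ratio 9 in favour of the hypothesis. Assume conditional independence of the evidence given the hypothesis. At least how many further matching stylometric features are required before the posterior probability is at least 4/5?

2

Prior odds = 0.091/0.909 = 91/909.
Combined Bayes factor of the evidence already in hand = 1.7 × 2.2 × 0.2 = 0.748.
Odds after that evidence = (91/909) × 0.748 = 17017/227250.
Target odds = 0.8/0.2 = 4.
Need 9ⁿ ≥ 4 ÷ (17017/227250) = 909000/17017.
9¹ = 9 falls short of 909000/17017 but 9² = 81 reaches it, so n = 2.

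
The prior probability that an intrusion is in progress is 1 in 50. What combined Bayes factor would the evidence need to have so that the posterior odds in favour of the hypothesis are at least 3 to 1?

147

Prior odds = 0.02/0.98 = 1/49.
Target odds = 3.
Required Bayes factor = 3 ÷ (1/49) = 147.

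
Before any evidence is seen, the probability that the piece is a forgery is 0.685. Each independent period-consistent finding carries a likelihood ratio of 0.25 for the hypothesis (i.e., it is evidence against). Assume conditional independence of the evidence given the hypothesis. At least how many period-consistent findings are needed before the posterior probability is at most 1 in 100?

4

Prior odds = 0.685/0.315 = 137/63.
Likelihood ratio per period-consistent finding = 0.25.
Target posterior odds = 0.01/0.99 = 1/99.
Require 0.25ⁿ ≤ 1/99 ÷ (137/63) = 7/1507.
0.25³ = 0.015625 is still above 7/1507 but 0.25⁴ = 0.00390625 is at or below it, so n = 4.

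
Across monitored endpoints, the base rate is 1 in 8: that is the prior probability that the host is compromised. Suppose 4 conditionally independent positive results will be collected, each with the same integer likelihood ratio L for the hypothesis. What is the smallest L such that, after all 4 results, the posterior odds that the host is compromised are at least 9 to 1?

Prior odds = 0.125/0.875 = 1/7.
Target odds = 9.
Need L⁴ ≥ 9 ÷ (1/7) = 63.
2⁴ = 16 < 63 ≤ 81 = 3⁴, so L = 3.

3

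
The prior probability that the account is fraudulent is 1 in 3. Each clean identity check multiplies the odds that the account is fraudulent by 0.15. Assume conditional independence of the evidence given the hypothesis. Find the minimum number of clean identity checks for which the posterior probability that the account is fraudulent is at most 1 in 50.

Prior odds = (1/3)/(2/3) = 0.5.
Likelihood ratio per clean identity check = 0.15.
Target posterior odds = 0.02/0.98 = 1/49.
Require 0.15ⁿ ≤ 1/49 ÷ 0.5 = 2/49.
0.15¹ = 0.15 is still above 2/49 but 0.15² = 0.0225 is at or below it, so n = 2.

2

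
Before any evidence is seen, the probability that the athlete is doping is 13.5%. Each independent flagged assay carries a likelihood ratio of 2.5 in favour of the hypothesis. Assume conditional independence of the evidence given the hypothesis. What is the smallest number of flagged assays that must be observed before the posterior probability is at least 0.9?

Prior odds: 0.135 ÷ 0.865 = 27/173.
Likelihood ratio per flagged assay = 2.5.
Target odds: 0.9 ÷ 0.1 = 9.
Need (27/173) × 2.5ⁿ ≥ 9, i.e. 2.5ⁿ ≥ 173/3.
2.5⁴ = 39.0625 falls short of 173/3 but 2.5⁵ = 97.65625 reaches it, so n = 5.

5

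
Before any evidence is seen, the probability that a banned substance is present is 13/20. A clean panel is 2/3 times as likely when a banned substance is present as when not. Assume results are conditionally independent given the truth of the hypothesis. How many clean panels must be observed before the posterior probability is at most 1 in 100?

13

Prior odds: 0.65 ÷ 0.35 = 13/7.
Likelihood ratio per clean panel = 2/3.
Target posterior odds = 0.01/0.99 = 1/99.
Need (13/7) × (2/3)ⁿ ≤ 1/99, i.e. (2/3)ⁿ ≤ 7/1287.
(2/3)¹² = 4096/531441 is still above 7/1287 but (2/3)¹³ = 8192/1594323 is at or below it, so n = 13.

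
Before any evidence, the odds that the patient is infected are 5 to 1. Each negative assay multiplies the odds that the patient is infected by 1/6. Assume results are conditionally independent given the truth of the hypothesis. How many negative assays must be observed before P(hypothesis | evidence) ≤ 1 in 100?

4

Prior odds = 5.
Likelihood ratio per negative assay = 1/6.
Target odds: 0.01 ÷ 0.99 = 1/99.
Need 5 × (1/6)ⁿ ≤ 1/99, i.e. (1/6)ⁿ ≤ 1/495.
(1/6)³ = 1/216 is still above 1/495 but (1/6)⁴ = 1/1296 is at or below it, so n = 4.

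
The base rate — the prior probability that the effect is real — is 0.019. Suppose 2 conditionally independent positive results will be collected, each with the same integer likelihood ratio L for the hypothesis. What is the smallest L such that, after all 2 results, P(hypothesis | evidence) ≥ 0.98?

51

Prior odds = 0.019/0.981 = 19/981.
Target odds = 0.98/0.02 = 49.
Need L² ≥ 49 ÷ (19/981) = 48069/19.
50² = 2500 < 48069/19 ≤ 2601 = 51², so L = 51.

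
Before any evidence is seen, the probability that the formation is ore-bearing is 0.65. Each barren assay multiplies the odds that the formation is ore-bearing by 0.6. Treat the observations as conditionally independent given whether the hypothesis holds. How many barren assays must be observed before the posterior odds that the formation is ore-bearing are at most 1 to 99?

11

Prior odds: 0.65 ÷ 0.35 = 13/7.
Likelihood ratio per barren assay = 0.6.
Target odds = 1/99.
Require 0.6ⁿ ≤ 1/99 ÷ (13/7) = 7/1287.
0.6¹⁰ = 59049/9765625 is still above 7/1287 but 0.6¹¹ = 177147/48828125 is at or below it, so n = 11.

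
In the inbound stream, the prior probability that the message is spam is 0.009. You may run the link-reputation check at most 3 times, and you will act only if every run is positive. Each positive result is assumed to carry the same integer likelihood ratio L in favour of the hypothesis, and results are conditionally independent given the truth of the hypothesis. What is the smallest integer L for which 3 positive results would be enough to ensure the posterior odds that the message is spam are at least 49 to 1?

Prior odds = 0.009/0.991 = 9/991.
Target odds = 49.
Need L³ ≥ 49 ÷ (9/991) = 48559/9.
17³ = 4913 < 48559/9 ≤ 5832 = 18³, so L = 18.

18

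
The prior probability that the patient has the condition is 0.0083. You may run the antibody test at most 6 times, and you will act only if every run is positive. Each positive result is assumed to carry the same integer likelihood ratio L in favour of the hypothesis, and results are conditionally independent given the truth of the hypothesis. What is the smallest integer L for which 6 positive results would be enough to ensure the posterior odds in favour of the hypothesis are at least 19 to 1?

Prior odds = 0.0083/0.9917 = 83/9917.
Target odds = 19.
Need L⁶ ≥ 19 ÷ (83/9917) = 188423/83.
3⁶ = 729 < 188423/83 ≤ 4096 = 4⁶, so L = 4.

4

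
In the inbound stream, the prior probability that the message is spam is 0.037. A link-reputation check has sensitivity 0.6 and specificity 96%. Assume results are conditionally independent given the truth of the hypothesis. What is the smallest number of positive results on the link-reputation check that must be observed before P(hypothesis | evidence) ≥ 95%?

3

Prior odds = 0.037/0.963 = 37/963.
False-positive rate = 1 − 0.96 = 0.04; likelihood ratio of a positive = 0.6/0.04 = 15.
Target posterior odds = 0.95/0.05 = 19.
Require 15ⁿ ≥ 19 ÷ (37/963) = 18297/37.
15² = 225 falls short of 18297/37 but 15³ = 3375 reaches it, so n = 3.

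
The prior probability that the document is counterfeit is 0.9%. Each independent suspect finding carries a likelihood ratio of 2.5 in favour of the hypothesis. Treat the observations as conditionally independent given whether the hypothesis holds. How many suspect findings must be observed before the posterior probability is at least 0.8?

7

Prior odds = 0.009/0.991 = 9/991.
Likelihood ratio per suspect finding = 2.5.
Target odds: 0.8 ÷ 0.2 = 4.
Require 2.5ⁿ ≥ 4 ÷ (9/991) = 3964/9.
2.5⁶ = 244.140625 falls short of 3964/9 but 2.5⁷ = 610.3515625 reaches it, so n = 7.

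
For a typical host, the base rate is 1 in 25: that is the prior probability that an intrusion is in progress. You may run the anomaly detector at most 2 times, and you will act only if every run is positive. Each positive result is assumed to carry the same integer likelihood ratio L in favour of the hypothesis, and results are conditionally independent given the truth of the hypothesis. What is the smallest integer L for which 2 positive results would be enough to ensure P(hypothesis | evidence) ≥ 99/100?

Prior odds = 0.04/0.96 = 1/24.
Target odds = 0.99/0.01 = 99.
Need L² ≥ 99 ÷ (1/24) = 2376.
48² = 2304 < 2376 ≤ 2401 = 49², so L = 49.

49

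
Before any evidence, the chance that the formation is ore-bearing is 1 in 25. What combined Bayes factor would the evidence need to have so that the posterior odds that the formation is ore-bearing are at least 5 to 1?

Prior odds = 0.04/0.96 = 1/24.
Target odds = 5.
Required Bayes factor = 5 ÷ (1/24) = 120.

120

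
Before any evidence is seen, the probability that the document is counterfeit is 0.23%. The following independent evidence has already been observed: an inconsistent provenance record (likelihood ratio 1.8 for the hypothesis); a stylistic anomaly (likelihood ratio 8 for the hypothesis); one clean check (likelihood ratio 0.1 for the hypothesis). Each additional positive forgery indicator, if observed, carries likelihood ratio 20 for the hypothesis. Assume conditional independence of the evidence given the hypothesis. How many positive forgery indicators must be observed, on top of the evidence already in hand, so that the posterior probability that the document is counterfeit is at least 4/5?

3

Prior odds = 0.0023/0.9977 = 23/9977.
Combined Bayes factor of the evidence already in hand = 1.8 × 8 × 0.1 = 1.44.
Odds after that evidence = (23/9977) × 1.44 = 828/249425.
Target odds = 0.8/0.2 = 4.
Need 20ⁿ ≥ 4 ÷ (828/249425) = 249425/207.
20² = 400 falls short of 249425/207 but 20³ = 8000 reaches it, so n = 3.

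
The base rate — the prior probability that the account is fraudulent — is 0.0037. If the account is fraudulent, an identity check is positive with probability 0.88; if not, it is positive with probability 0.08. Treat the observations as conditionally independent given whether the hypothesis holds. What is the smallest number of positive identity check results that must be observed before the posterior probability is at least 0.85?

Prior odds = 0.0037/0.9963 = 37/9963.
Likelihood ratio of a positive = 0.88/0.08 = 11.
Target odds: 0.85 ÷ 0.15 = 17/3.
Require 11ⁿ ≥ 17/3 ÷ (37/9963) = 56457/37.
11³ = 1331 falls short of 56457/37 but 11⁴ = 14641 reaches it, so n = 4.

4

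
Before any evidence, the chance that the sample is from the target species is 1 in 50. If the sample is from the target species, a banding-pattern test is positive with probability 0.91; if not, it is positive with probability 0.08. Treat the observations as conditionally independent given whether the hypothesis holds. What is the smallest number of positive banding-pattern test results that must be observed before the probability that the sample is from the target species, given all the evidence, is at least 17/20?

Prior odds = 0.02/0.98 = 1/49.
Likelihood ratio of a positive = 0.91/0.08 = 11.375.
Target odds: 0.85 ÷ 0.15 = 17/3.
Need (1/49) × 11.375ⁿ ≥ 17/3, i.e. 11.375ⁿ ≥ 833/3.
11.375² = 129.390625 falls short of 833/3 but 11.375³ = 753571/512 reaches it, so n = 3.

3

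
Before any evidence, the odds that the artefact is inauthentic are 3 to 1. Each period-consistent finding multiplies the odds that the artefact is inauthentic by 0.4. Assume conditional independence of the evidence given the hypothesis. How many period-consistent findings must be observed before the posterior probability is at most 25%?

Prior odds = 3.
Likelihood ratio per period-consistent finding = 0.4.
Target odds: 0.25 ÷ 0.75 = 1/3.
Need 3 × 0.4ⁿ ≤ 1/3, i.e. 0.4ⁿ ≤ 1/9.
0.4² = 0.16 is still above 1/9 but 0.4³ = 0.064 is at or below it, so n = 3.

3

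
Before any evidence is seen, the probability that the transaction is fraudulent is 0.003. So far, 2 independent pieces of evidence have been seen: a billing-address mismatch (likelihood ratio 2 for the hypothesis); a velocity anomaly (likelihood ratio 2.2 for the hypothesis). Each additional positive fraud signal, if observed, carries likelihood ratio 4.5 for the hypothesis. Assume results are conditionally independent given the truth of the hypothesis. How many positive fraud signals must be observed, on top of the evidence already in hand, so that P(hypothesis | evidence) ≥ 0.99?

Prior odds = 0.003/0.997 = 3/997.
Combined Bayes factor of the evidence already in hand = 2 × 2.2 = 4.4.
Odds after that evidence = (3/997) × 4.4 = 66/4985.
Target odds = 0.99/0.01 = 99.
Need 4.5ⁿ ≥ 99 ÷ (66/4985) = 7477.5.
4.5⁵ = 1845.28125 falls short of 7477.5 but 4.5⁶ = 8303.765625 reaches it, so n = 6.

6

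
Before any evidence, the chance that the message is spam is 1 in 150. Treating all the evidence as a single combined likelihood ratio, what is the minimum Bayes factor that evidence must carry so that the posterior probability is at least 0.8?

Prior odds = (1/150)/(149/150) = 1/149.
Target odds = 0.8/0.2 = 4.
Required Bayes factor = 4 ÷ (1/149) = 596.

596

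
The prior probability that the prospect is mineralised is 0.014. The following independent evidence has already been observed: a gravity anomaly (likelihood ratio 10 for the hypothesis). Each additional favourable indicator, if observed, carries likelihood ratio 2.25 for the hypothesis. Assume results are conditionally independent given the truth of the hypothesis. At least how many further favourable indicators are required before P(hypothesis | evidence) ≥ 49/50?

8

Prior odds = 0.014/0.986 = 7/493.
Bayes factor of the evidence already in hand = 10.
Odds after that evidence = (7/493) × 10 = 70/493.
Target odds = 0.98/0.02 = 49.
Need 2.25ⁿ ≥ 49 ÷ (70/493) = 345.1.
2.25⁷ = 4782969/16384 falls short of 345.1 but 2.25⁸ = 43046721/65536 reaches it, so n = 8.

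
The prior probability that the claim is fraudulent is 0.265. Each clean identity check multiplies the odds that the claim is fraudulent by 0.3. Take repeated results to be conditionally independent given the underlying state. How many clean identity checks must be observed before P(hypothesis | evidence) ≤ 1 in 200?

4

Prior odds: 0.265 ÷ 0.735 = 53/147.
Likelihood ratio per clean identity check = 0.3.
Target posterior odds = 0.005/0.995 = 1/199.
Require 0.3ⁿ ≤ 1/199 ÷ (53/147) = 147/10547.
0.3³ = 0.027 is still above 147/10547 but 0.3⁴ = 0.0081 is at or below it, so n = 4.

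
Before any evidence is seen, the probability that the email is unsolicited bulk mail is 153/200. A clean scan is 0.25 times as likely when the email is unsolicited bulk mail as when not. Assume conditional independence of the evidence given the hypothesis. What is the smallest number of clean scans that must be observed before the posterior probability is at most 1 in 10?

3

Prior odds: 0.765 ÷ 0.235 = 153/47.
Likelihood ratio per clean scan = 0.25.
Target odds: 0.1 ÷ 0.9 = 1/9.
Need (153/47) × 0.25ⁿ ≤ 1/9, i.e. 0.25ⁿ ≤ 47/1377.
0.25² = 0.0625 is still above 47/1377 but 0.25³ = 0.015625 is at or below it, so n = 3.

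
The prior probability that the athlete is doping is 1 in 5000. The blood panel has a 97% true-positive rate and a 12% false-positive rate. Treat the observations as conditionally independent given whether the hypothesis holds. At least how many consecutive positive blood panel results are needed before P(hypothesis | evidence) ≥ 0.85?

Prior odds = 0.0002/0.9998 = 1/4999.
Likelihood ratio of a positive result = 0.97/0.12 = 97/12.
Target posterior odds = 0.85/0.15 = 17/3.
Need (1/4999) × (97/12)ⁿ ≥ 17/3, i.e. (97/12)ⁿ ≥ 84983/3.
(97/12)⁴ = 88529281/20736 falls short of 84983/3 but (97/12)⁵ ≈34510.6 reaches it, so n = 5.

5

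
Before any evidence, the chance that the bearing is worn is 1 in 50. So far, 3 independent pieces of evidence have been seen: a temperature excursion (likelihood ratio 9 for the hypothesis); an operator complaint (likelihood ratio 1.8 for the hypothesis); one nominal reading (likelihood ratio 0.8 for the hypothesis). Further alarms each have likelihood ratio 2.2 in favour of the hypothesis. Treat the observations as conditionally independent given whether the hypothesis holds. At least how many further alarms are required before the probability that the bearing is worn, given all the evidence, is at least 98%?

7

Prior odds = 0.02/0.98 = 1/49.
Combined Bayes factor of the evidence already in hand = 9 × 1.8 × 0.8 = 12.96.
Odds after that evidence = (1/49) × 12.96 = 324/1225.
Target odds = 0.98/0.02 = 49.
Need 2.2ⁿ ≥ 49 ÷ (324/1225) = 60025/324.
2.2⁶ = 1771561/15625 falls short of 60025/324 but 2.2⁷ = 19487171/78125 reaches it, so n = 7.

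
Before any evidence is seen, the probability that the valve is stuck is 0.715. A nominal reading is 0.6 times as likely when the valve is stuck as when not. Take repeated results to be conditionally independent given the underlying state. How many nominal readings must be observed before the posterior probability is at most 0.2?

Prior odds = 0.715/0.285 = 143/57.
Likelihood ratio per nominal reading = 0.6.
Target odds: 0.2 ÷ 0.8 = 0.25.
Need (143/57) × 0.6ⁿ ≤ 0.25, i.e. 0.6ⁿ ≤ 57/572.
0.6⁴ = 0.1296 is still above 57/572 but 0.6⁵ = 0.07776 is at or below it, so n = 5.

5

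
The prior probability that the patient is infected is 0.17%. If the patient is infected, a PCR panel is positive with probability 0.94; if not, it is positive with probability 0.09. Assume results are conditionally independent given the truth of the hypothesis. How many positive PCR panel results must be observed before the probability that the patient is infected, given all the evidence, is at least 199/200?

5

Prior odds: 0.0017 ÷ 0.9983 = 17/9983.
Likelihood ratio of a positive = 0.94/0.09 = 94/9.
Target posterior odds = 0.995/0.005 = 199.
Require (94/9)ⁿ ≥ 199 ÷ (17/9983) = 1986617/17.
(94/9)⁴ = 78074896/6561 falls short of 1986617/17 but (94/9)⁵ ≈124287 reaches it, so n = 5.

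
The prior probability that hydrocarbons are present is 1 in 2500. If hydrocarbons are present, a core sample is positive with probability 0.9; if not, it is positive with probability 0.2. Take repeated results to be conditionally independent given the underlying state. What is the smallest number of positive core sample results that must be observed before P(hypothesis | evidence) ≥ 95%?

Prior odds: 0.0004 ÷ 0.9996 = 1/2499.
Likelihood ratio of a positive = 0.9/0.2 = 4.5.
Target odds: 0.95 ÷ 0.05 = 19.
Require 4.5ⁿ ≥ 19 ÷ (1/2499) = 47481.
4.5⁷ = 4782969/128 falls short of 47481 but 4.5⁸ = 43046721/256 reaches it, so n = 8.

8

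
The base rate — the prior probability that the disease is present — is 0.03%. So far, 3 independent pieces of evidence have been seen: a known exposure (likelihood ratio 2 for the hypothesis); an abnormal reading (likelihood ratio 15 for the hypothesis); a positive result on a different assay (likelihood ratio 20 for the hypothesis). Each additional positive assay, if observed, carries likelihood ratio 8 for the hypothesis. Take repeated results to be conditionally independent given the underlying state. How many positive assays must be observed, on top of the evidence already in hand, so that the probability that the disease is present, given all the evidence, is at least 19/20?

3

Prior odds = 0.0003/0.9997 = 3/9997.
Combined Bayes factor of the evidence already in hand = 2 × 15 × 20 = 600.
Odds after that evidence = (3/9997) × 600 = 1800/9997.
Target odds = 0.95/0.05 = 19.
Need 8ⁿ ≥ 19 ÷ (1800/9997) = 189943/1800.
8² = 64 falls short of 189943/1800 but 8³ = 512 reaches it, so n = 3.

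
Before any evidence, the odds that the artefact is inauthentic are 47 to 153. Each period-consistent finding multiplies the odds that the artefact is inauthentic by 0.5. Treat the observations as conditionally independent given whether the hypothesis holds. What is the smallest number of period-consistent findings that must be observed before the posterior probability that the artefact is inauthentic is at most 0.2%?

8

Prior odds = 47/153.
Likelihood ratio per period-consistent finding = 0.5.
Target posterior odds = 0.002/0.998 = 1/499.
Need (47/153) × 0.5ⁿ ≤ 1/499, i.e. 0.5ⁿ ≤ 153/23453.
0.5⁷ = 0.0078125 is still above 153/23453 but 0.5⁸ = 0.00390625 is at or below it, so n = 8.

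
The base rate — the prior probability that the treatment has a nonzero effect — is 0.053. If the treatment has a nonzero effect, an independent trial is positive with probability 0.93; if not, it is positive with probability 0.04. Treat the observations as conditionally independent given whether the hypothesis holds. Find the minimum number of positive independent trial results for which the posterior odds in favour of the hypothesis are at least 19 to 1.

2

Prior odds: 0.053 ÷ 0.947 = 53/947.
Likelihood ratio of a positive = 0.93/0.04 = 23.25.
Target odds = 19.
Require 23.25ⁿ ≥ 19 ÷ (53/947) = 17993/53.
23.25¹ = 23.25 falls short of 17993/53 but 23.25² = 540.5625 reaches it, so n = 2.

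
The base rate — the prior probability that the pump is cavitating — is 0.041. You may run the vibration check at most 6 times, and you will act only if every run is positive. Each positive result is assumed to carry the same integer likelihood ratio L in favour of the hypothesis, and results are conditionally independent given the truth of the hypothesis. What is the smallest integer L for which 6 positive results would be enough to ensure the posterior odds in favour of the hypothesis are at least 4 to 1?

3

Prior odds = 0.041/0.959 = 41/959.
Target odds = 4.
Need L⁶ ≥ 4 ÷ (41/959) = 3836/41.
2⁶ = 64 < 3836/41 ≤ 729 = 3⁶, so L = 3.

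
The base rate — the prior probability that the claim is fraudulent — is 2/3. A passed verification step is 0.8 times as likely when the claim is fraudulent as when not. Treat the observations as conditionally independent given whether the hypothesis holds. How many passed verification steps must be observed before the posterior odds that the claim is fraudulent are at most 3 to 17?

11

Prior odds = (2/3)/(1/3) = 2.
Likelihood ratio per passed verification step = 0.8.
Target odds = 3/17.
Require 0.8ⁿ ≤ 3/17 ÷ 2 = 3/34.
0.8¹⁰ = 1048576/9765625 is still above 3/34 but 0.8¹¹ = 4194304/48828125 is at or below it, so n = 11.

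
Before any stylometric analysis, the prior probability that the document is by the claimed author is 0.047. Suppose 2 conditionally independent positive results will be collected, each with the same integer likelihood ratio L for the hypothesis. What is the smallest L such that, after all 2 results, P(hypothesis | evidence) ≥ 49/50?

Prior odds = 0.047/0.953 = 47/953.
Target odds = 0.98/0.02 = 49.
Need L² ≥ 49 ÷ (47/953) = 46697/47.
31² = 961 < 46697/47 ≤ 1024 = 32², so L = 32.

32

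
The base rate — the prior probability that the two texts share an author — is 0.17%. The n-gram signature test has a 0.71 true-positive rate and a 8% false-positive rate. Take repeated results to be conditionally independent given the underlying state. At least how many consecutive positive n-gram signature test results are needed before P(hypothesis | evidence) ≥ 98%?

5

Prior odds: 0.0017 ÷ 0.9983 = 17/9983.
Likelihood ratio of a positive result = 0.71/0.08 = 8.875.
Target posterior odds = 0.98/0.02 = 49.
Need (17/9983) × 8.875ⁿ ≥ 49, i.e. 8.875ⁿ ≥ 489167/17.
8.875⁴ = 25411681/4096 falls short of 489167/17 but 8.875⁵ ≈55060.7 reaches it, so n = 5.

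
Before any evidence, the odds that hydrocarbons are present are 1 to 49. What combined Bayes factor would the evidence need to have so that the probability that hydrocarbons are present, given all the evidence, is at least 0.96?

Prior odds = 1/49.
Target odds = 0.96/0.04 = 24.
Required Bayes factor = 24 ÷ (1/49) = 1176.

1176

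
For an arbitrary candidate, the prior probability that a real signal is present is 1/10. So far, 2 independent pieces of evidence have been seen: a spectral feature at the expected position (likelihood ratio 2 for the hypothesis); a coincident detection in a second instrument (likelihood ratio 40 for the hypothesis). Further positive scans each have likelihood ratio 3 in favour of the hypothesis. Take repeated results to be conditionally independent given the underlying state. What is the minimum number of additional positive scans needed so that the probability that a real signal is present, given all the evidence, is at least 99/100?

3

Prior odds = 0.1/0.9 = 1/9.
Combined Bayes factor of the evidence already in hand = 2 × 40 = 80.
Odds after that evidence = (1/9) × 80 = 80/9.
Target odds = 0.99/0.01 = 99.
Need 3ⁿ ≥ 99 ÷ (80/9) = 11.1375.
3² = 9 falls short of 11.1375 but 3³ = 27 reaches it, so n = 3.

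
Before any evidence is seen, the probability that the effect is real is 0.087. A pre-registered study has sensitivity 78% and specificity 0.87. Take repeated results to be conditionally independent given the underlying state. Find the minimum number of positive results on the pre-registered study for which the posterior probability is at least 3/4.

2

Prior odds = 0.087/0.913 = 87/913.
False-positive rate = 1 − 0.87 = 0.13; likelihood ratio of a positive = 0.78/0.13 = 6.
Target posterior odds = 0.75/0.25 = 3.
Need (87/913) × 6ⁿ ≥ 3, i.e. 6ⁿ ≥ 913/29.
6¹ = 6 falls short of 913/29 but 6² = 36 reaches it, so n = 2.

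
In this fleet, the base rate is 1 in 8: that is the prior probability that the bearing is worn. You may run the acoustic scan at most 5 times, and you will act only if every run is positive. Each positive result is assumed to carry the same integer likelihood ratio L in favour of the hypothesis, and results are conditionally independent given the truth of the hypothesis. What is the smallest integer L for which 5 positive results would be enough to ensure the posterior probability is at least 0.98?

4

Prior odds = 0.125/0.875 = 1/7.
Target odds = 0.98/0.02 = 49.
Need L⁵ ≥ 49 ÷ (1/7) = 343.
3⁵ = 243 < 343 ≤ 1024 = 4⁵, so L = 4.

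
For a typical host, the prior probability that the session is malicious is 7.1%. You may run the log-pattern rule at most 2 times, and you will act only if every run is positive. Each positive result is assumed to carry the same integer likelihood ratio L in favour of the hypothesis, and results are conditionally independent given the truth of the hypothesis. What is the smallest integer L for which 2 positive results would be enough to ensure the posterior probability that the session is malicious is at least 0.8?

8

Prior odds = 0.071/0.929 = 71/929.
Target odds = 0.8/0.2 = 4.
Need L² ≥ 4 ÷ (71/929) = 3716/71.
7² = 49 < 3716/71 ≤ 64 = 8², so L = 8.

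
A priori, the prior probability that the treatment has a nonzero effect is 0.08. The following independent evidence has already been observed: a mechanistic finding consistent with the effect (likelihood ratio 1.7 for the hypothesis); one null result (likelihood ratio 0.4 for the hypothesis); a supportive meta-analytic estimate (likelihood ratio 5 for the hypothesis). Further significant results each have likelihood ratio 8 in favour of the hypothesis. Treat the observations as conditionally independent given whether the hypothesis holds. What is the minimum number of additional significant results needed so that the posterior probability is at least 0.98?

3

Prior odds = 0.08/0.92 = 2/23.
Combined Bayes factor of the evidence already in hand = 1.7 × 0.4 × 5 = 3.4.
Odds after that evidence = (2/23) × 3.4 = 34/115.
Target odds = 0.98/0.02 = 49.
Need 8ⁿ ≥ 49 ÷ (34/115) = 5635/34.
8² = 64 falls short of 5635/34 but 8³ = 512 reaches it, so n = 3.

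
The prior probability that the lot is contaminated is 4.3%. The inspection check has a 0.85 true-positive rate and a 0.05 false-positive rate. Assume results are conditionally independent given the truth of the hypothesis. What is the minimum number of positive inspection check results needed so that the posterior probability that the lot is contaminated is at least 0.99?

3

Prior odds = 0.043/0.957 = 43/957.
Likelihood ratio of a positive result = 0.85/0.05 = 17.
Target odds: 0.99 ÷ 0.01 = 99.
Require 17ⁿ ≥ 99 ÷ (43/957) = 94743/43.
17² = 289 falls short of 94743/43 but 17³ = 4913 reaches it, so n = 3.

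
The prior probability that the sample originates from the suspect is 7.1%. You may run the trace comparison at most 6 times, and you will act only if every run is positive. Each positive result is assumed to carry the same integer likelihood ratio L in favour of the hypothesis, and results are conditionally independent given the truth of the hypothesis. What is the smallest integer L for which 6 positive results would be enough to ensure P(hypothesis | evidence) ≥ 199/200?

Prior odds = 0.071/0.929 = 71/929.
Target odds = 0.995/0.005 = 199.
Need L⁶ ≥ 199 ÷ (71/929) = 184871/71.
3⁶ = 729 < 184871/71 ≤ 4096 = 4⁶, so L = 4.

4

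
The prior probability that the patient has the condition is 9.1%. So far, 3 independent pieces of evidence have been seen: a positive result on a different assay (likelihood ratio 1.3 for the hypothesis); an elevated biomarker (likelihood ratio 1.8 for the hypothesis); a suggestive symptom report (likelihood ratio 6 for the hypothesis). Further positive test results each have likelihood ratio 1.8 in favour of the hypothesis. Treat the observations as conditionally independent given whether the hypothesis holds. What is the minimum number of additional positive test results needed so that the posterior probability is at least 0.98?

7

Prior odds = 0.091/0.909 = 91/909.
Combined Bayes factor of the evidence already in hand = 1.3 × 1.8 × 6 = 14.04.
Odds after that evidence = (91/909) × 14.04 = 3549/2525.
Target odds = 0.98/0.02 = 49.
Need 1.8ⁿ ≥ 49 ÷ (3549/2525) = 17675/507.
1.8⁶ = 531441/15625 falls short of 17675/507 but 1.8⁷ = 4782969/78125 reaches it, so n = 7.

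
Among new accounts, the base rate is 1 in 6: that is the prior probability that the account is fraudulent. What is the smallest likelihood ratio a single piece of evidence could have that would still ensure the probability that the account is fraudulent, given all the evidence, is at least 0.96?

120

Prior odds = (1/6)/(5/6) = 0.2.
Target odds = 0.96/0.04 = 24.
Required Bayes factor = 24 ÷ 0.2 = 120.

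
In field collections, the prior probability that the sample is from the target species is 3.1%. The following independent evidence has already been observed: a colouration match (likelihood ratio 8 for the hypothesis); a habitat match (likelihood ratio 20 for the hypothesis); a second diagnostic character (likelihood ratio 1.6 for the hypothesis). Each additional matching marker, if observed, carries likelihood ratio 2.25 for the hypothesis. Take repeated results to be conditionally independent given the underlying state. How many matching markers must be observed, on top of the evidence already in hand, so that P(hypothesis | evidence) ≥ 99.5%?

4

Prior odds = 0.031/0.969 = 31/969.
Combined Bayes factor of the evidence already in hand = 8 × 20 × 1.6 = 256.
Odds after that evidence = (31/969) × 256 = 7936/969.
Target odds = 0.995/0.005 = 199.
Need 2.25ⁿ ≥ 199 ÷ (7936/969) = 192831/7936.
2.25³ = 11.390625 falls short of 192831/7936 but 2.25⁴ = 25.62890625 reaches it, so n = 4.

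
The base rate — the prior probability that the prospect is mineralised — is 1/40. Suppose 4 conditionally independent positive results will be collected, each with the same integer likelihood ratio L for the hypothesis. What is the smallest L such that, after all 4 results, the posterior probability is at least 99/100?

Prior odds = 0.025/0.975 = 1/39.
Target odds = 0.99/0.01 = 99.
Need L⁴ ≥ 99 ÷ (1/39) = 3861.
7⁴ = 2401 < 3861 ≤ 4096 = 8⁴, so L = 8.

8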